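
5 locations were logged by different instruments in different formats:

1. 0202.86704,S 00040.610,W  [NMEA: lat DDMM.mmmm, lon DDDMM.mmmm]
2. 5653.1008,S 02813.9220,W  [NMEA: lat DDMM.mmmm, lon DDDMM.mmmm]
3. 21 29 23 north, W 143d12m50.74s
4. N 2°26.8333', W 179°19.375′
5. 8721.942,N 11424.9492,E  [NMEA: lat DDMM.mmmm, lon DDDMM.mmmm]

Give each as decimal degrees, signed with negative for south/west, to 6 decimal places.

Point 1:
  φ: degrees = first 2 digits = 2, minutes = 2.86704; 2 + 2.86704/60 = 2.0477840
  hemisphere S, so the sign is −
  λ: degrees = first 3 digits = 0, minutes = 40.61; 0 + 40.61/60 = 0.6768333
  W ⇒ negate
Point 2:
  φ: split at 2 digits → 56° and 53.1008′; 56 + 53.1008/60 = 56.8850133
  S → negative
  λ: split at 3 digits → 028° and 13.922′; 28 + 13.922/60 = 28.2320333
  hemisphere W, so the sign is −
Point 3:
  Latitude: 21 + 29/60 + 23/3600 = 21.4897222
  N ⇒ keep positive
  Longitude: 12′ + 50.74″ = 12.84567′; 143 + 12.84567/60 = 143.2140944
  W → negative
Point 4:
  Lat: 26.8333′ = 0.447222°; total 2.4472217
  N → positive
  λ: 19.375′ = 0.322917°; total 179.3229167
  hemisphere W, so the sign is −
Point 5:
  Lat: split at 2 digits → 87° and 21.942′; 87 + 21.942/60 = 87.3657000
  N ⇒ keep positive
  Longitude: degrees = first 3 digits = 114, minutes = 24.9492; 114 + 24.9492/60 = 114.4158200
  E ⇒ keep positive

1. -2.047784, -0.676833
2. -56.885013, -28.232033
3. 21.489722, -143.214094
4. 2.447222, -179.322917
5. 87.365700, 114.415820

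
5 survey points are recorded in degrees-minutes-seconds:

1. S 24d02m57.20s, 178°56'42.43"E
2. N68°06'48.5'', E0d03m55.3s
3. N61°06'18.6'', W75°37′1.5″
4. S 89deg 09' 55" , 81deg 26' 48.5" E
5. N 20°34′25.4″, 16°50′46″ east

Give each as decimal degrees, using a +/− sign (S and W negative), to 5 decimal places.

Point 1:
  Lat: 24° + 2/60 + 57.2/3600 = 24 + 0.033333 + 0.015889 = 24.049222
  hemisphere S, so the sign is −
  Longitude: 56′ + 42.43″ = 56.70717′; 178 + 56.70717/60 = 178.945119
  E ⇒ keep positive
Point 2:
  Lat: 68° + 6/60 + 48.5/3600 = 68 + 0.100000 + 0.013472 = 68.113472
  N → positive
  Lon: 0° + 3/60 + 55.3/3600 = 0 + 0.050000 + 0.015361 = 0.065361
  E → positive
Point 3:
  Latitude: 61 + 6/60 + 18.6/3600 = 61.105167
  N ⇒ keep positive
  λ: 37′ + 1.5″ = 37.02500′; 75 + 37.02500/60 = 75.617083
  W ⇒ negate
Point 4:
  Lat: 9′ + 55″ = 9.91667′; 89 + 9.91667/60 = 89.165278
  hemisphere S, so the sign is −
  Longitude: 26′ + 48.5″ = 26.80833′; 81 + 26.80833/60 = 81.446806
  E ⇒ keep positive
Point 5:
  Latitude: 34′ + 25.4″ = 34.42333′; 20 + 34.42333/60 = 20.573722
  N → positive
  Lon: 50′ + 46″ = 50.76667′; 16 + 50.76667/60 = 16.846111
  E ⇒ keep positive

1. -24.04922, 178.94512
2. 68.11347, 0.06536
3. 61.10517, -75.61708
4. -89.16528, 81.44681
5. 20.57372, 16.84611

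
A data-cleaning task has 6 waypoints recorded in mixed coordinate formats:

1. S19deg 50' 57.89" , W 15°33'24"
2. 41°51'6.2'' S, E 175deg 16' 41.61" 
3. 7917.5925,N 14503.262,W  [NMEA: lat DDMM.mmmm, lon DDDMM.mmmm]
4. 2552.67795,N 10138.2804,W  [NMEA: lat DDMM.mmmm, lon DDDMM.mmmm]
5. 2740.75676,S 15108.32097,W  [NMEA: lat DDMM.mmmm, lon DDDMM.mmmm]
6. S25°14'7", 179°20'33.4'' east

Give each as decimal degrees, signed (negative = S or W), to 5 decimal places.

Point 1:
  Lat: 50′ + 57.89″ = 50.96483′; 19 + 50.96483/60 = 19.849414
  S → negative
  Lon: 15° + 33/60 + 24/3600 = 15 + 0.550000 + 0.006667 = 15.556667
  hemisphere W, so the sign is −
Point 2:
  φ: 41 + 51/60 + 6.2/3600 = 41.851722
  S ⇒ negate
  Lon: 175 + 16/60 + 41.61/3600 = 175.278225
  E ⇒ keep positive
Point 3:
  Latitude: degrees = first 2 digits = 79, minutes = 17.5925; 79 + 17.5925/60 = 79.293208
  N ⇒ keep positive
  λ: split at 3 digits → 145° and 3.262′; 145 + 3.262/60 = 145.054367
  W → negative
Point 4:
  Latitude: degrees = first 2 digits = 25, minutes = 52.67795; 25 + 52.67795/60 = 25.877966
  N ⇒ keep positive
  Lon: split at 3 digits → 101° and 38.2804′; 101 + 38.2804/60 = 101.638007
  hemisphere W, so the sign is −
Point 5:
  Lat: split at 2 digits → 27° and 40.75676′; 27 + 40.75676/60 = 27.679279
  S → negative
  Longitude: degrees = first 3 digits = 151, minutes = 8.32097; 151 + 8.32097/60 = 151.138683
  W ⇒ negate
Point 6:
  Lat: 14′ + 7″ = 14.11667′; 25 + 14.11667/60 = 25.235278
  S ⇒ negate
  Lon: 179 + 20/60 + 33.4/3600 = 179.342611
  E ⇒ keep positive

1. -19.84941, -15.55667
2. -41.85172, 175.27823
3. 79.29321, -145.05437
4. 25.87797, -101.63801
5. -27.67928, -151.13868
6. -25.23528, 179.34261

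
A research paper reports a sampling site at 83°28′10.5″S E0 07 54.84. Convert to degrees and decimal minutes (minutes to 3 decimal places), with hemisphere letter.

Lat: 28 + 10.5/60 = 28.17500′
Longitude: 7 + 54.84/60 = 7.91400′

83° 28.175′ S, 0° 7.914′ E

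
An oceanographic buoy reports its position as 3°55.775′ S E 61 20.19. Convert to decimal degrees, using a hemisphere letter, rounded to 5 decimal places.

3.92958° S, 61.33650° E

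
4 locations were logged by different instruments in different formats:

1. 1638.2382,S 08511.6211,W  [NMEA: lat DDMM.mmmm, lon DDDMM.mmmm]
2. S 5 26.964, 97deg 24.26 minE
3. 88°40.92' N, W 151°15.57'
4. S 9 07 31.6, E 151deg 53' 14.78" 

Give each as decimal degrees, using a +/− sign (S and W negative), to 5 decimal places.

Point 1:
  Latitude: split at 2 digits → 16° and 38.2382′; 16 + 38.2382/60 = 16.637303
  S ⇒ negate
  λ: degrees = first 3 digits = 85, minutes = 11.6211; 85 + 11.6211/60 = 85.193685
  W ⇒ negate
Point 2:
  φ: 26.964′ = 0.449400°; total 5.449400
  S ⇒ negate
  λ: 24.26′ = 0.404333°; total 97.404333
  E → positive
Point 3:
  Latitude: 40.92′ = 0.682000°; total 88.682000
  N ⇒ keep positive
  λ: 15.57′ = 0.259500°; total 151.259500
  W ⇒ negate
Point 4:
  Lat: 9 + 7/60 + 31.6/3600 = 9.125444
  S ⇒ negate
  Longitude: 151 + 53/60 + 14.78/3600 = 151.887439
  E → positive

1. -16.63730, -85.19369
2. -5.44940, 97.40433
3. 88.68200, -151.25950
4. -9.12544, 151.88744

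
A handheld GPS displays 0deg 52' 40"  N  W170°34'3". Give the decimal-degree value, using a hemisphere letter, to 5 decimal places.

Lat: 52′ + 40″ = 52.66667′; 0 + 52.66667/60 = 0.877778
Longitude: 170 + 34/60 + 3/3600 = 170.567500

0.87778° N, 170.56750° W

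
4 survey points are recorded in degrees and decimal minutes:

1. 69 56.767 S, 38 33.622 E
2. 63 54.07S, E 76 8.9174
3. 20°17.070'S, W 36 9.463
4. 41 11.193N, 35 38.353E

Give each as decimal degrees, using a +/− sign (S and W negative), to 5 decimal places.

Point 1:
  Latitude: 56.767′ = 0.946117°; total 69.946117
  hemisphere S, so the sign is −
  λ: 38 + 33.622/60 = 38.560367
  E → positive
Point 2:
  Latitude: 63 + 54.07/60 = 63.901167
  S → negative
  Lon: 8.9174′ = 0.148623°; total 76.148623
  E ⇒ keep positive
Point 3:
  Latitude: 17.07′ = 0.284500°; total 20.284500
  hemisphere S, so the sign is −
  Longitude: 36 + 9.463/60 = 36.157717
  hemisphere W, so the sign is −
Point 4:
  Lat: 41 + 11.193/60 = 41.186550
  N ⇒ keep positive
  Longitude: 35 + 38.353/60 = 35.639217
  E ⇒ keep positive

1. -69.94612, 38.56037
2. -63.90117, 76.14862
3. -20.28450, -36.15772
4. 41.18655, 35.63922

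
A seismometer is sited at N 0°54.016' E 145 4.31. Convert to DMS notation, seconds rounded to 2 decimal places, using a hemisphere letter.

0°54′0.96″ N, 145°04′18.60″ E

Latitude: 54.01600′ → 54′ and 0.01600 × 60 = 0.9600″
Longitude: fractional minutes 0.31000 × 60 = 18.6000″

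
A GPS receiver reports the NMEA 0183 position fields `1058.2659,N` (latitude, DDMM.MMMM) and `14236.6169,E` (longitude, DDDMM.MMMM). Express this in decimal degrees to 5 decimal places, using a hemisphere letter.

φ: split at 2 digits → 10° and 58.2659′; 10 + 58.2659/60 = 10.971098
Longitude: degrees = first 3 digits = 142, minutes = 36.6169; 142 + 36.6169/60 = 142.610282

10.97110° N, 142.61028° E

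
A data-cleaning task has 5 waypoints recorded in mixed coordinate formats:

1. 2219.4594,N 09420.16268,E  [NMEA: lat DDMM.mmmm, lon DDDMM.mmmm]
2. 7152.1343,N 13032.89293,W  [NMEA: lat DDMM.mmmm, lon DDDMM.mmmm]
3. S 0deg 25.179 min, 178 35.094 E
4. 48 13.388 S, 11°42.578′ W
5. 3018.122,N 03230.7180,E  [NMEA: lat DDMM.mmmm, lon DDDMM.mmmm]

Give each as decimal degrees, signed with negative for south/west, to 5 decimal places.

Point 1:
  Lat: split at 2 digits → 22° and 19.4594′; 22 + 19.4594/60 = 22.324323
  N ⇒ keep positive
  Longitude: degrees = first 3 digits = 94, minutes = 20.16268; 94 + 20.16268/60 = 94.336045
  E ⇒ keep positive
Point 2:
  Latitude: degrees = first 2 digits = 71, minutes = 52.1343; 71 + 52.1343/60 = 71.868905
  N → positive
  Longitude: degrees = first 3 digits = 130, minutes = 32.89293; 130 + 32.89293/60 = 130.548216
  hemisphere W, so the sign is −
Point 3:
  Lat: 25.179′ = 0.419650°; total 0.419650
  hemisphere S, so the sign is −
  Longitude: 35.094′ = 0.584900°; total 178.584900
  E → positive
Point 4:
  Lat: 48 + 13.388/60 = 48.223133
  S ⇒ negate
  Lon: 42.578′ = 0.709633°; total 11.709633
  W → negative
Point 5:
  φ: split at 2 digits → 30° and 18.122′; 30 + 18.122/60 = 30.302033
  N ⇒ keep positive
  Lon: split at 3 digits → 032° and 30.718′; 32 + 30.718/60 = 32.511967
  E → positive

1. 22.32432, 94.33604
2. 71.86891, -130.54822
3. -0.41965, 178.58490
4. -48.22313, -11.70963
5. 30.30203, 32.51197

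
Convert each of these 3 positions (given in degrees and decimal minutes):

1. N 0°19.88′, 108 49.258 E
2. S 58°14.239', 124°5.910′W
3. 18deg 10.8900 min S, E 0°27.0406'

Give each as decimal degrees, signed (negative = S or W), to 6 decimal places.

Point 1:
  Lat: 19.88′ = 0.331333°; total 0.3313333
  N ⇒ keep positive
  Longitude: 49.258′ = 0.820967°; total 108.8209667
  E → positive
Point 2:
  Lat: 14.239′ = 0.237317°; total 58.2373167
  hemisphere S, so the sign is −
  Longitude: 124 + 5.91/60 = 124.0985000
  W ⇒ negate
Point 3:
  Latitude: 10.89′ = 0.181500°; total 18.1815000
  S → negative
  Lon: 27.0406′ = 0.450677°; total 0.4506767
  E ⇒ keep positive

1. 0.331333, 108.820967
2. -58.237317, -124.098500
3. -18.181500, 0.450677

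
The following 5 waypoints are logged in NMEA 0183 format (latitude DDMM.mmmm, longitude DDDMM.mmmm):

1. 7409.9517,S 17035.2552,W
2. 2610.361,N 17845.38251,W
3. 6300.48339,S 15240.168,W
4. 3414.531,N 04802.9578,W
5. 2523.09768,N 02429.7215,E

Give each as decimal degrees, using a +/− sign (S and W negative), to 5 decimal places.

Point 1:
  Latitude: split at 2 digits → 74° and 9.9517′; 74 + 9.9517/60 = 74.165862
  S → negative
  Lon: degrees = first 3 digits = 170, minutes = 35.2552; 170 + 35.2552/60 = 170.587587
  hemisphere W, so the sign is −
Point 2:
  Lat: split at 2 digits → 26° and 10.361′; 26 + 10.361/60 = 26.172683
  N → positive
  Longitude: degrees = first 3 digits = 178, minutes = 45.38251; 178 + 45.38251/60 = 178.756375
  W ⇒ negate
Point 3:
  Latitude: split at 2 digits → 63° and 0.48339′; 63 + 0.48339/60 = 63.008057
  hemisphere S, so the sign is −
  Lon: degrees = first 3 digits = 152, minutes = 40.168; 152 + 40.168/60 = 152.669467
  W ⇒ negate
Point 4:
  φ: degrees = first 2 digits = 34, minutes = 14.531; 34 + 14.531/60 = 34.242183
  N → positive
  Longitude: split at 3 digits → 048° and 2.9578′; 48 + 2.9578/60 = 48.049297
  W → negative
Point 5:
  Latitude: split at 2 digits → 25° and 23.09768′; 25 + 23.09768/60 = 25.384961
  N ⇒ keep positive
  λ: degrees = first 3 digits = 24, minutes = 29.7215; 24 + 29.7215/60 = 24.495358
  E → positive

1. -74.16586, -170.58759
2. 26.17268, -178.75638
3. -63.00806, -152.66947
4. 34.24218, -48.04930
5. 25.38496, 24.49536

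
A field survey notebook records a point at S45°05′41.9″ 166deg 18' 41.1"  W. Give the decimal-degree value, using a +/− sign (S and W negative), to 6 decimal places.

Latitude: 45 + 5/60 + 41.9/3600 = 45.0949722
S ⇒ negate
Longitude: 18′ + 41.1″ = 18.68500′; 166 + 18.68500/60 = 166.3114167
W ⇒ negate

-45.094972, -166.311417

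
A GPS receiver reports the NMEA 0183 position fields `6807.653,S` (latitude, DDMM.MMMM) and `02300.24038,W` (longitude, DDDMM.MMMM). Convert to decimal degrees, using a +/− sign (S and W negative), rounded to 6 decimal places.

-68.127550, -23.004006

φ: split at 2 digits → 68° and 7.653′; 68 + 7.653/60 = 68.1275500
S ⇒ negate
λ: split at 3 digits → 023° and 0.24038′; 23 + 0.24038/60 = 23.0040063
W → negative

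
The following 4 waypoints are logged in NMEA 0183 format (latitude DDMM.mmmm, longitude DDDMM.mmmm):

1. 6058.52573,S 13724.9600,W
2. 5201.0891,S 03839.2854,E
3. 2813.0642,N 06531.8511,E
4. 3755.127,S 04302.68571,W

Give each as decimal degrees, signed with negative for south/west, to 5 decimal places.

1. -60.97543, -137.41600
2. -52.01815, 38.65476
3. 28.21774, 65.53085
4. -37.91878, -43.04476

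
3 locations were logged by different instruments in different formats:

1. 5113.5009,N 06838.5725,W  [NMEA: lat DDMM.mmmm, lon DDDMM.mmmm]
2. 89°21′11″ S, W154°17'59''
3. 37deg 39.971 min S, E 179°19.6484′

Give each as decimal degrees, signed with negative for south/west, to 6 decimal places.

1. 51.225015, -68.642875
2. -89.353056, -154.299722
3. -37.666183, 179.327473

Point 1:
  Latitude: degrees = first 2 digits = 51, minutes = 13.5009; 51 + 13.5009/60 = 51.2250150
  N → positive
  Longitude: degrees = first 3 digits = 68, minutes = 38.5725; 68 + 38.5725/60 = 68.6428750
  W → negative
Point 2:
  Latitude: 89 + 21/60 + 11/3600 = 89.3530556
  hemisphere S, so the sign is −
  Longitude: 154 + 17/60 + 59/3600 = 154.2997222
  W → negative
Point 3:
  Lat: 37 + 39.971/60 = 37.6661833
  S → negative
  Lon: 19.6484′ = 0.327473°; total 179.3274733
  E ⇒ keep positive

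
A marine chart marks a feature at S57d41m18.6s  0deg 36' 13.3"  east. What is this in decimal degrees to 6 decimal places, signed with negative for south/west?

Lat: 41′ + 18.6″ = 41.31000′; 57 + 41.31000/60 = 57.6885000
hemisphere S, so the sign is −
Longitude: 0° + 36/60 + 13.3/3600 = 0 + 0.600000 + 0.003694 = 0.6036944
E → positive

-57.688500, 0.603694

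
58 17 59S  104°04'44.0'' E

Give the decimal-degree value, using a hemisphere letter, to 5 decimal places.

Latitude: 58 + 17/60 + 59/3600 = 58.299722
Lon: 104° + 4/60 + 44/3600 = 104 + 0.066667 + 0.012222 = 104.078889

58.29972° S, 104.07889° E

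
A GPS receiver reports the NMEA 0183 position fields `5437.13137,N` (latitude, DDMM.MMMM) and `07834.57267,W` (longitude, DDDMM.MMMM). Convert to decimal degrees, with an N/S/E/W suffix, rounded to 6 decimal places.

54.618856° N, 78.576211° W

Lat: degrees = first 2 digits = 54, minutes = 37.13137; 54 + 37.13137/60 = 54.6188562
λ: split at 3 digits → 078° and 34.57267′; 78 + 34.57267/60 = 78.5762112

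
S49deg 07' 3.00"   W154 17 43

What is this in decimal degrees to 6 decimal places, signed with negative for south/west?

-49.117500, -154.295278

φ: 7′ + 3″ = 7.05000′; 49 + 7.05000/60 = 49.1175000
S ⇒ negate
Longitude: 154 + 17/60 + 43/3600 = 154.2952778
W ⇒ negate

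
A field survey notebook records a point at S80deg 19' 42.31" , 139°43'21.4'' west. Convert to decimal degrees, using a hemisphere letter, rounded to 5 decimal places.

80.32842° S, 139.72261° W

Lat: 19′ + 42.31″ = 19.70517′; 80 + 19.70517/60 = 80.328419
Lon: 139 + 43/60 + 21.4/3600 = 139.722611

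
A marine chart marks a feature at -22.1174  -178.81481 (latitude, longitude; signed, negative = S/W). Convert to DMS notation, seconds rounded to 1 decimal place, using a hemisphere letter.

Latitude is negative → S; |value| = 22.117400
φ: whole degrees 22; 7.04400′ → 7′ and 2.640″
Longitude is negative → W; |value| = 178.814810
Longitude: 0.814810 × 60 = 48.88860′ → 48′, remainder × 60 = 53.316″

22°07′2.6″ S, 178°48′53.3″ W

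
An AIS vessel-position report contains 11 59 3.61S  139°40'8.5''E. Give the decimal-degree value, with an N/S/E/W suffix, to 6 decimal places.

11.984336° S, 139.669028° E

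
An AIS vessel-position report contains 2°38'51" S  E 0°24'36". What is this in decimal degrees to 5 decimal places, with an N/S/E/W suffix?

Latitude: 2° + 38/60 + 51/3600 = 2 + 0.633333 + 0.014167 = 2.647500
λ: 0 + 24/60 + 36/3600 = 0.410000

2.64750° S, 0.41000° E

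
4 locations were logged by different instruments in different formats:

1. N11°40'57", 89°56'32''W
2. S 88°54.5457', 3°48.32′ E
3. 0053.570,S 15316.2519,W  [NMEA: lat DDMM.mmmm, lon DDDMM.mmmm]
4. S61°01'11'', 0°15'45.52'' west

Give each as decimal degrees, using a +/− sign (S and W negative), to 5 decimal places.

Point 1:
  Latitude: 11 + 40/60 + 57/3600 = 11.682500
  N → positive
  Longitude: 89° + 56/60 + 32/3600 = 89 + 0.933333 + 0.008889 = 89.942222
  W → negative
Point 2:
  Latitude: 54.5457′ = 0.909095°; total 88.909095
  S → negative
  Lon: 48.32′ = 0.805333°; total 3.805333
  E ⇒ keep positive
Point 3:
  φ: split at 2 digits → 00° and 53.57′; 0 + 53.57/60 = 0.892833
  S → negative
  Longitude: degrees = first 3 digits = 153, minutes = 16.2519; 153 + 16.2519/60 = 153.270865
  W ⇒ negate
Point 4:
  φ: 61° + 1/60 + 11/3600 = 61 + 0.016667 + 0.003056 = 61.019722
  S → negative
  λ: 15′ + 45.52″ = 15.75867′; 0 + 15.75867/60 = 0.262644
  W ⇒ negate

1. 11.68250, -89.94222
2. -88.90910, 3.80533
3. -0.89283, -153.27087
4. -61.01972, -0.26264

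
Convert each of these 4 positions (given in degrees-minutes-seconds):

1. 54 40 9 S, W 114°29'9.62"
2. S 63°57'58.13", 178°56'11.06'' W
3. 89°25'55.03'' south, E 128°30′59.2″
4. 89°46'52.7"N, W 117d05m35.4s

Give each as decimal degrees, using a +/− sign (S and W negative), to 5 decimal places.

1. -54.66917, -114.48601
2. -63.96615, -178.93641
3. -89.43195, 128.51644
4. 89.78131, -117.09317

Point 1:
  φ: 54° + 40/60 + 9/3600 = 54 + 0.666667 + 0.002500 = 54.669167
  S ⇒ negate
  Lon: 114° + 29/60 + 9.62/3600 = 114 + 0.483333 + 0.002672 = 114.486006
  hemisphere W, so the sign is −
Point 2:
  Latitude: 57′ + 58.13″ = 57.96883′; 63 + 57.96883/60 = 63.966147
  S → negative
  λ: 178° + 56/60 + 11.06/3600 = 178 + 0.933333 + 0.003072 = 178.936406
  W → negative
Point 3:
  Lat: 25′ + 55.03″ = 25.91717′; 89 + 25.91717/60 = 89.431953
  S ⇒ negate
  Lon: 30′ + 59.2″ = 30.98667′; 128 + 30.98667/60 = 128.516444
  E → positive
Point 4:
  Latitude: 89° + 46/60 + 52.7/3600 = 89 + 0.766667 + 0.014639 = 89.781306
  N → positive
  Lon: 5′ + 35.4″ = 5.59000′; 117 + 5.59000/60 = 117.093167
  W ⇒ negate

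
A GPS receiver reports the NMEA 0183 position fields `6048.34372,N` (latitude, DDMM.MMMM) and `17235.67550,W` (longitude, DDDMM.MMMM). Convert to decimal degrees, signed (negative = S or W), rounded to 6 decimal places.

Lat: split at 2 digits → 60° and 48.34372′; 60 + 48.34372/60 = 60.8057287
N ⇒ keep positive
Longitude: split at 3 digits → 172° and 35.6755′; 172 + 35.6755/60 = 172.5945917
hemisphere W, so the sign is −

60.805729, -172.594592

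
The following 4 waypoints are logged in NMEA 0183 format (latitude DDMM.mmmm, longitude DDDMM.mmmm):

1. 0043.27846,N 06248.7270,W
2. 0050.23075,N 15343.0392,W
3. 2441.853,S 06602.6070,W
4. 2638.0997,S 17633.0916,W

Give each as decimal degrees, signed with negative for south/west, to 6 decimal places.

Point 1:
  Latitude: split at 2 digits → 00° and 43.27846′; 0 + 43.27846/60 = 0.7213077
  N ⇒ keep positive
  Longitude: split at 3 digits → 062° and 48.727′; 62 + 48.727/60 = 62.8121167
  W ⇒ negate
Point 2:
  φ: split at 2 digits → 00° and 50.23075′; 0 + 50.23075/60 = 0.8371792
  N ⇒ keep positive
  λ: degrees = first 3 digits = 153, minutes = 43.0392; 153 + 43.0392/60 = 153.7173200
  W ⇒ negate
Point 3:
  Lat: split at 2 digits → 24° and 41.853′; 24 + 41.853/60 = 24.6975500
  S ⇒ negate
  Longitude: split at 3 digits → 066° and 2.607′; 66 + 2.607/60 = 66.0434500
  hemisphere W, so the sign is −
Point 4:
  Lat: degrees = first 2 digits = 26, minutes = 38.0997; 26 + 38.0997/60 = 26.6349950
  S ⇒ negate
  Lon: degrees = first 3 digits = 176, minutes = 33.0916; 176 + 33.0916/60 = 176.5515267
  W ⇒ negate

1. 0.721308, -62.812117
2. 0.837179, -153.717320
3. -24.697550, -66.043450
4. -26.634995, -176.551527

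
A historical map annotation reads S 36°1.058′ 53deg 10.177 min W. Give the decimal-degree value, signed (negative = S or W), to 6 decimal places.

φ: 36 + 1.058/60 = 36.0176333
hemisphere S, so the sign is −
Lon: 53 + 10.177/60 = 53.1696167
W → negative

-36.017633, -53.169617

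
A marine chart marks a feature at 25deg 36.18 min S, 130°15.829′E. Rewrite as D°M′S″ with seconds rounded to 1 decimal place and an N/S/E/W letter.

25°36′10.8″ S, 130°15′49.7″ E

φ: 36.18000′ → 36′ and 0.18000 × 60 = 10.800″
Lon: fractional minutes 0.82900 × 60 = 49.740″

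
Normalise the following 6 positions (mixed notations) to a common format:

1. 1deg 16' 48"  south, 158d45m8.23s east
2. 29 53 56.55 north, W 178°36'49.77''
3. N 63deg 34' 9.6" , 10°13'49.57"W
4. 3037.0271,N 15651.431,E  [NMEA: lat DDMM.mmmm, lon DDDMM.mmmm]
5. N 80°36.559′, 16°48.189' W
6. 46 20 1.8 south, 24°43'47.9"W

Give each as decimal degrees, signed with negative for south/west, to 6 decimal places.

Point 1:
  Latitude: 1 + 16/60 + 48/3600 = 1.2800000
  S ⇒ negate
  λ: 45′ + 8.23″ = 45.13717′; 158 + 45.13717/60 = 158.7522861
  E → positive
Point 2:
  Latitude: 29° + 53/60 + 56.55/3600 = 29 + 0.883333 + 0.015708 = 29.8990417
  N → positive
  λ: 178° + 36/60 + 49.77/3600 = 178 + 0.600000 + 0.013825 = 178.6138250
  hemisphere W, so the sign is −
Point 3:
  Latitude: 63 + 34/60 + 9.6/3600 = 63.5693333
  N → positive
  λ: 13′ + 49.57″ = 13.82617′; 10 + 13.82617/60 = 10.2304361
  W ⇒ negate
Point 4:
  Latitude: split at 2 digits → 30° and 37.0271′; 30 + 37.0271/60 = 30.6171183
  N ⇒ keep positive
  Lon: split at 3 digits → 156° and 51.431′; 156 + 51.431/60 = 156.8571833
  E → positive
Point 5:
  Lat: 36.559′ = 0.609317°; total 80.6093167
  N → positive
  Longitude: 48.189′ = 0.803150°; total 16.8031500
  W → negative
Point 6:
  Lat: 20′ + 1.8″ = 20.03000′; 46 + 20.03000/60 = 46.3338333
  hemisphere S, so the sign is −
  λ: 24 + 43/60 + 47.9/3600 = 24.7299722
  W ⇒ negate

1. -1.280000, 158.752286
2. 29.899042, -178.613825
3. 63.569333, -10.230436
4. 30.617118, 156.857183
5. 80.609317, -16.803150
6. -46.333833, -24.729972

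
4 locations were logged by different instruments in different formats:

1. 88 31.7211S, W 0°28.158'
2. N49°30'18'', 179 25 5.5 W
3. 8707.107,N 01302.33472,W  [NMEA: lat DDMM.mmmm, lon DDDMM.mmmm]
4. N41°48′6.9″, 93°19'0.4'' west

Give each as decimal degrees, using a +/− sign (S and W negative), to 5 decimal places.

1. -88.52869, -0.46930
2. 49.50500, -179.41819
3. 87.11845, -13.03891
4. 41.80192, -93.31678

Point 1:
  Latitude: 88 + 31.7211/60 = 88.528685
  hemisphere S, so the sign is −
  Lon: 0 + 28.158/60 = 0.469300
  W → negative
Point 2:
  Latitude: 30′ + 18″ = 30.30000′; 49 + 30.30000/60 = 49.505000
  N → positive
  Lon: 179° + 25/60 + 5.5/3600 = 179 + 0.416667 + 0.001528 = 179.418194
  W → negative
Point 3:
  Latitude: split at 2 digits → 87° and 7.107′; 87 + 7.107/60 = 87.118450
  N → positive
  Lon: degrees = first 3 digits = 13, minutes = 2.33472; 13 + 2.33472/60 = 13.038912
  W → negative
Point 4:
  φ: 41° + 48/60 + 6.9/3600 = 41 + 0.800000 + 0.001917 = 41.801917
  N ⇒ keep positive
  Lon: 93 + 19/60 + 0.4/3600 = 93.316778
  W ⇒ negate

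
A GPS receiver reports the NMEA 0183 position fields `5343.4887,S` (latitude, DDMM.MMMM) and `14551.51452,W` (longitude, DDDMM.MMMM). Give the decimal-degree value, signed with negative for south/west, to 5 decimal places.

-53.72481, -145.85858

φ: degrees = first 2 digits = 53, minutes = 43.4887; 53 + 43.4887/60 = 53.724812
hemisphere S, so the sign is −
Longitude: split at 3 digits → 145° and 51.51452′; 145 + 51.51452/60 = 145.858575
hemisphere W, so the sign is −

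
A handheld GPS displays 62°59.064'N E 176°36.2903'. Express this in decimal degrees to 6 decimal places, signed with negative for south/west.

62.984400, 176.604838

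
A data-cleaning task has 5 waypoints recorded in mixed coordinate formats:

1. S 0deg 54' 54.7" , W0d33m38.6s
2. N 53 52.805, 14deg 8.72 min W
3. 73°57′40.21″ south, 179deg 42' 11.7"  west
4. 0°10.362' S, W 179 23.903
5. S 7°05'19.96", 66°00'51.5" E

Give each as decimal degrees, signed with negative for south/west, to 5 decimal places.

Point 1:
  Latitude: 0 + 54/60 + 54.7/3600 = 0.915194
  S → negative
  Longitude: 0 + 33/60 + 38.6/3600 = 0.560722
  hemisphere W, so the sign is −
Point 2:
  Lat: 52.805′ = 0.880083°; total 53.880083
  N ⇒ keep positive
  Lon: 14 + 8.72/60 = 14.145333
  W ⇒ negate
Point 3:
  Lat: 57′ + 40.21″ = 57.67017′; 73 + 57.67017/60 = 73.961169
  S → negative
  λ: 179° + 42/60 + 11.7/3600 = 179 + 0.700000 + 0.003250 = 179.703250
  hemisphere W, so the sign is −
Point 4:
  Lat: 0 + 10.362/60 = 0.172700
  S → negative
  Lon: 23.903′ = 0.398383°; total 179.398383
  hemisphere W, so the sign is −
Point 5:
  φ: 7 + 5/60 + 19.96/3600 = 7.088878
  S → negative
  Longitude: 66 + 0/60 + 51.5/3600 = 66.014306
  E ⇒ keep positive

1. -0.91519, -0.56072
2. 53.88008, -14.14533
3. -73.96117, -179.70325
4. -0.17270, -179.39838
5. -7.08888, 66.01431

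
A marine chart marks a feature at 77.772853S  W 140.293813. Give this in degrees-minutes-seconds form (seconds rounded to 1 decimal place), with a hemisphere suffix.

77°46′22.3″ S, 140°17′37.7″ W

Latitude: 0.772853° → 46.37118′; 0.37118 × 60 = 22.271″
Longitude: 0.293813 × 60 = 17.62878′ → 17′, remainder × 60 = 37.727″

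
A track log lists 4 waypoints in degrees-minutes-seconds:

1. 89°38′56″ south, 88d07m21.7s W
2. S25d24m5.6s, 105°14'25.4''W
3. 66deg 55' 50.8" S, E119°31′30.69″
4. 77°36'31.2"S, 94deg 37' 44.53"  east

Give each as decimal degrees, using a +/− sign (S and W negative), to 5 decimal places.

1. -89.64889, -88.12269
2. -25.40156, -105.24039
3. -66.93078, 119.52519
4. -77.60867, 94.62904

Point 1:
  φ: 89° + 38/60 + 56/3600 = 89 + 0.633333 + 0.015556 = 89.648889
  hemisphere S, so the sign is −
  Lon: 88 + 7/60 + 21.7/3600 = 88.122694
  W → negative
Point 2:
  Latitude: 24′ + 5.6″ = 24.09333′; 25 + 24.09333/60 = 25.401556
  hemisphere S, so the sign is −
  λ: 105 + 14/60 + 25.4/3600 = 105.240389
  hemisphere W, so the sign is −
Point 3:
  Latitude: 66 + 55/60 + 50.8/3600 = 66.930778
  S → negative
  Lon: 119° + 31/60 + 30.69/3600 = 119 + 0.516667 + 0.008525 = 119.525192
  E → positive
Point 4:
  φ: 77° + 36/60 + 31.2/3600 = 77 + 0.600000 + 0.008667 = 77.608667
  S → negative
  Lon: 94 + 37/60 + 44.53/3600 = 94.629036
  E ⇒ keep positive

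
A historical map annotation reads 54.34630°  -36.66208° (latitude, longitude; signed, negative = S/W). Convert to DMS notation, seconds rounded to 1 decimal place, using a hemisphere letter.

54°20′46.7″ N, 36°39′43.5″ W

φ: 0.346300° → 20.77800′; 0.77800 × 60 = 46.680″
Longitude is negative → W; |value| = 36.662080
Lon: whole degrees 36; 39.72480′ → 39′ and 43.488″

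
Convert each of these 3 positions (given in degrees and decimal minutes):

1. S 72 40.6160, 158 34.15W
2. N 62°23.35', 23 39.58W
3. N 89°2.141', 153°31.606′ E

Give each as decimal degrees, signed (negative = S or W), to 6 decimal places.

Point 1:
  φ: 72 + 40.616/60 = 72.6769333
  S → negative
  Lon: 34.15′ = 0.569167°; total 158.5691667
  W → negative
Point 2:
  φ: 62 + 23.35/60 = 62.3891667
  N ⇒ keep positive
  λ: 39.58′ = 0.659667°; total 23.6596667
  W ⇒ negate
Point 3:
  Latitude: 89 + 2.141/60 = 89.0356833
  N ⇒ keep positive
  Lon: 31.606′ = 0.526767°; total 153.5267667
  E ⇒ keep positive

1. -72.676933, -158.569167
2. 62.389167, -23.659667
3. 89.035683, 153.526767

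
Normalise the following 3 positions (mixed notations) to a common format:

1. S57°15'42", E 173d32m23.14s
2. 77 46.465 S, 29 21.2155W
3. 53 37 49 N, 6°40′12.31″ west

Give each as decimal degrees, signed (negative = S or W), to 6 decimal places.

1. -57.261667, 173.539761
2. -77.774417, -29.353592
3. 53.630278, -6.670086

Point 1:
  φ: 57 + 15/60 + 42/3600 = 57.2616667
  S → negative
  Longitude: 173 + 32/60 + 23.14/3600 = 173.5397611
  E ⇒ keep positive
Point 2:
  φ: 46.465′ = 0.774417°; total 77.7744167
  S ⇒ negate
  λ: 21.2155′ = 0.353592°; total 29.3535917
  W → negative
Point 3:
  Lat: 53 + 37/60 + 49/3600 = 53.6302778
  N → positive
  Longitude: 6° + 40/60 + 12.31/3600 = 6 + 0.666667 + 0.003419 = 6.6700861
  W ⇒ negate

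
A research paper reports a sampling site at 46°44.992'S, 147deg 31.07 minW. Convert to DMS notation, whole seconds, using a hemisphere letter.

46°45′0″ S, 147°31′4″ W

φ: 44.99200′ → 44′ and 0.99200 × 60 = 59.52″
rounding carry → 46°45′0″
Lon: 31.07000′ → 31′ and 0.07000 × 60 = 4.20″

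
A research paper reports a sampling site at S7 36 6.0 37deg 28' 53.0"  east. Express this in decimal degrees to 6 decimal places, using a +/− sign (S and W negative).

-7.601667, 37.481389

Latitude: 36′ + 6″ = 36.10000′; 7 + 36.10000/60 = 7.6016667
S → negative
λ: 28′ + 53″ = 28.88333′; 37 + 28.88333/60 = 37.4813889
E ⇒ keep positive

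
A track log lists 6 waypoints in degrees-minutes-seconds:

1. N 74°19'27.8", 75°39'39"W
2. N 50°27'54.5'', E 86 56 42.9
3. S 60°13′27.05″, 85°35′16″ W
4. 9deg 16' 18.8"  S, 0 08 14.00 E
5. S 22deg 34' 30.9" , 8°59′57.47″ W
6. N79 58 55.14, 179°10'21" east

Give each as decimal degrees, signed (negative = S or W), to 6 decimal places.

1. 74.324389, -75.660833
2. 50.465139, 86.945250
3. -60.224181, -85.587778
4. -9.271889, 0.137222
5. -22.575250, -8.999297
6. 79.981983, 179.172500

Point 1:
  φ: 74 + 19/60 + 27.8/3600 = 74.3243889
  N → positive
  λ: 75 + 39/60 + 39/3600 = 75.6608333
  W ⇒ negate
Point 2:
  φ: 50° + 27/60 + 54.5/3600 = 50 + 0.450000 + 0.015139 = 50.4651389
  N → positive
  Lon: 86 + 56/60 + 42.9/3600 = 86.9452500
  E ⇒ keep positive
Point 3:
  φ: 13′ + 27.05″ = 13.45083′; 60 + 13.45083/60 = 60.2241806
  S ⇒ negate
  Longitude: 35′ + 16″ = 35.26667′; 85 + 35.26667/60 = 85.5877778
  hemisphere W, so the sign is −
Point 4:
  φ: 16′ + 18.8″ = 16.31333′; 9 + 16.31333/60 = 9.2718889
  S → negative
  λ: 0 + 8/60 + 14/3600 = 0.1372222
  E ⇒ keep positive
Point 5:
  Latitude: 34′ + 30.9″ = 34.51500′; 22 + 34.51500/60 = 22.5752500
  S ⇒ negate
  Longitude: 8 + 59/60 + 57.47/3600 = 8.9992972
  hemisphere W, so the sign is −
Point 6:
  φ: 79 + 58/60 + 55.14/3600 = 79.9819833
  N → positive
  Lon: 179 + 10/60 + 21/3600 = 179.1725000
  E → positive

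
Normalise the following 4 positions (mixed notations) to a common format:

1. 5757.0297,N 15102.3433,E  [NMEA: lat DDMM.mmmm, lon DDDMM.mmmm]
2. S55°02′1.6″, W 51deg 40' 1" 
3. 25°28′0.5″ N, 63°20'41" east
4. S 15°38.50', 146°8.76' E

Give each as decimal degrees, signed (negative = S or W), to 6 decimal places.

1. 57.950495, 151.039055
2. -55.033778, -51.666944
3. 25.466806, 63.344722
4. -15.641667, 146.146000

Point 1:
  Latitude: degrees = first 2 digits = 57, minutes = 57.0297; 57 + 57.0297/60 = 57.9504950
  N → positive
  Lon: split at 3 digits → 151° and 2.3433′; 151 + 2.3433/60 = 151.0390550
  E → positive
Point 2:
  Latitude: 2′ + 1.6″ = 2.02667′; 55 + 2.02667/60 = 55.0337778
  S ⇒ negate
  Lon: 40′ + 1″ = 40.01667′; 51 + 40.01667/60 = 51.6669444
  hemisphere W, so the sign is −
Point 3:
  φ: 28′ + 0.5″ = 28.00833′; 25 + 28.00833/60 = 25.4668056
  N ⇒ keep positive
  Longitude: 63° + 20/60 + 41/3600 = 63 + 0.333333 + 0.011389 = 63.3447222
  E ⇒ keep positive
Point 4:
  Lat: 38.5′ = 0.641667°; total 15.6416667
  hemisphere S, so the sign is −
  λ: 8.76′ = 0.146000°; total 146.1460000
  E → positive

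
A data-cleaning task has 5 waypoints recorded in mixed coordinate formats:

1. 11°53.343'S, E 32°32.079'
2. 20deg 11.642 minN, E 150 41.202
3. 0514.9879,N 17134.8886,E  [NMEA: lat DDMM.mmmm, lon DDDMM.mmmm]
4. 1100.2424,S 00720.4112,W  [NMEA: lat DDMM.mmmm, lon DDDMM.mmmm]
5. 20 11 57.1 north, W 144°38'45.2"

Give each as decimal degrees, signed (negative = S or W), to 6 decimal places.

Point 1:
  φ: 53.343′ = 0.889050°; total 11.8890500
  hemisphere S, so the sign is −
  λ: 32.079′ = 0.534650°; total 32.5346500
  E ⇒ keep positive
Point 2:
  Lat: 20 + 11.642/60 = 20.1940333
  N → positive
  Lon: 150 + 41.202/60 = 150.6867000
  E → positive
Point 3:
  Latitude: degrees = first 2 digits = 5, minutes = 14.9879; 5 + 14.9879/60 = 5.2497983
  N → positive
  Longitude: degrees = first 3 digits = 171, minutes = 34.8886; 171 + 34.8886/60 = 171.5814767
  E → positive
Point 4:
  φ: split at 2 digits → 11° and 0.2424′; 11 + 0.2424/60 = 11.0040400
  S → negative
  λ: degrees = first 3 digits = 7, minutes = 20.4112; 7 + 20.4112/60 = 7.3401867
  W → negative
Point 5:
  Latitude: 11′ + 57.1″ = 11.95167′; 20 + 11.95167/60 = 20.1991944
  N → positive
  Lon: 38′ + 45.2″ = 38.75333′; 144 + 38.75333/60 = 144.6458889
  hemisphere W, so the sign is −

1. -11.889050, 32.534650
2. 20.194033, 150.686700
3. 5.249798, 171.581477
4. -11.004040, -7.340187
5. 20.199194, -144.645889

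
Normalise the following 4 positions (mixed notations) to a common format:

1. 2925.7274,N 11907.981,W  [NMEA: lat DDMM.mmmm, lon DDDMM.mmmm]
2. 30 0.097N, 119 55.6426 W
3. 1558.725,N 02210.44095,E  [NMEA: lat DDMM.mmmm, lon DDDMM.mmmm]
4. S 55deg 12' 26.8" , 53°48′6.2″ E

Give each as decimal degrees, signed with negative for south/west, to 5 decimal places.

Point 1:
  Latitude: degrees = first 2 digits = 29, minutes = 25.7274; 29 + 25.7274/60 = 29.428790
  N ⇒ keep positive
  Lon: degrees = first 3 digits = 119, minutes = 7.981; 119 + 7.981/60 = 119.133017
  W ⇒ negate
Point 2:
  Latitude: 0.097′ = 0.001617°; total 30.001617
  N → positive
  Longitude: 119 + 55.6426/60 = 119.927377
  W ⇒ negate
Point 3:
  Lat: degrees = first 2 digits = 15, minutes = 58.725; 15 + 58.725/60 = 15.978750
  N → positive
  λ: degrees = first 3 digits = 22, minutes = 10.44095; 22 + 10.44095/60 = 22.174016
  E ⇒ keep positive
Point 4:
  Lat: 12′ + 26.8″ = 12.44667′; 55 + 12.44667/60 = 55.207444
  S ⇒ negate
  λ: 48′ + 6.2″ = 48.10333′; 53 + 48.10333/60 = 53.801722
  E → positive

1. 29.42879, -119.13302
2. 30.00162, -119.92738
3. 15.97875, 22.17402
4. -55.20744, 53.80172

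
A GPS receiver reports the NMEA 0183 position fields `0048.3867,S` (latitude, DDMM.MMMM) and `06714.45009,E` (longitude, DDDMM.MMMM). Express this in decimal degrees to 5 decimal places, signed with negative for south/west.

-0.80645, 67.24083

Latitude: degrees = first 2 digits = 0, minutes = 48.3867; 0 + 48.3867/60 = 0.806445
hemisphere S, so the sign is −
Longitude: degrees = first 3 digits = 67, minutes = 14.45009; 67 + 14.45009/60 = 67.240835
E → positive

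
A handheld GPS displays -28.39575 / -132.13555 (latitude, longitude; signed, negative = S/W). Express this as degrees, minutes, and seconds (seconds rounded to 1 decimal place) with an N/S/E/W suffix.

Latitude is negative → S; |value| = 28.395750
Latitude: 0.395750 × 60 = 23.74500′ → 23′, remainder × 60 = 44.700″
Longitude is negative → W; |value| = 132.135550
Longitude: 0.135550 × 60 = 8.13300′ → 8′, remainder × 60 = 7.980″

28°23′44.7″ S, 132°08′8.0″ W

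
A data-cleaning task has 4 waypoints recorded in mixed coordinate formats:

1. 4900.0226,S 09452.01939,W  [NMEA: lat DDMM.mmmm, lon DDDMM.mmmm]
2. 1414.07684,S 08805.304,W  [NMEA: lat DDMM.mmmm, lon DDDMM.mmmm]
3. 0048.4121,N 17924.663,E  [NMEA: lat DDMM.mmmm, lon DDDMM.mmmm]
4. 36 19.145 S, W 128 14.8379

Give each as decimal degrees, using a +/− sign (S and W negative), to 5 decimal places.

1. -49.00038, -94.86699
2. -14.23461, -88.08840
3. 0.80687, 179.41105
4. -36.31908, -128.24730

Point 1:
  φ: split at 2 digits → 49° and 0.0226′; 49 + 0.0226/60 = 49.000377
  hemisphere S, so the sign is −
  λ: split at 3 digits → 094° and 52.01939′; 94 + 52.01939/60 = 94.866990
  hemisphere W, so the sign is −
Point 2:
  Latitude: split at 2 digits → 14° and 14.07684′; 14 + 14.07684/60 = 14.234614
  hemisphere S, so the sign is −
  λ: degrees = first 3 digits = 88, minutes = 5.304; 88 + 5.304/60 = 88.088400
  hemisphere W, so the sign is −
Point 3:
  Lat: split at 2 digits → 00° and 48.4121′; 0 + 48.4121/60 = 0.806868
  N ⇒ keep positive
  λ: degrees = first 3 digits = 179, minutes = 24.663; 179 + 24.663/60 = 179.411050
  E ⇒ keep positive
Point 4:
  Lat: 19.145′ = 0.319083°; total 36.319083
  hemisphere S, so the sign is −
  Longitude: 14.8379′ = 0.247298°; total 128.247298
  W → negative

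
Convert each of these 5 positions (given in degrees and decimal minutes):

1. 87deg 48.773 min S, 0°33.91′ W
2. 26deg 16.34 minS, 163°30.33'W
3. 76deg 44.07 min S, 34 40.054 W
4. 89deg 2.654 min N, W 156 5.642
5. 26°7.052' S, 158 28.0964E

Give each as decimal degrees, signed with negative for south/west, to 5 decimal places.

1. -87.81288, -0.56517
2. -26.27233, -163.50550
3. -76.73450, -34.66757
4. 89.04423, -156.09403
5. -26.11753, 158.46827

Point 1:
  Lat: 87 + 48.773/60 = 87.812883
  hemisphere S, so the sign is −
  Lon: 33.91′ = 0.565167°; total 0.565167
  W → negative
Point 2:
  φ: 16.34′ = 0.272333°; total 26.272333
  hemisphere S, so the sign is −
  Longitude: 30.33′ = 0.505500°; total 163.505500
  hemisphere W, so the sign is −
Point 3:
  Lat: 76 + 44.07/60 = 76.734500
  S → negative
  λ: 34 + 40.054/60 = 34.667567
  W ⇒ negate
Point 4:
  Latitude: 2.654′ = 0.044233°; total 89.044233
  N ⇒ keep positive
  Lon: 156 + 5.642/60 = 156.094033
  W → negative
Point 5:
  Latitude: 7.052′ = 0.117533°; total 26.117533
  S ⇒ negate
  Lon: 158 + 28.0964/60 = 158.468273
  E ⇒ keep positive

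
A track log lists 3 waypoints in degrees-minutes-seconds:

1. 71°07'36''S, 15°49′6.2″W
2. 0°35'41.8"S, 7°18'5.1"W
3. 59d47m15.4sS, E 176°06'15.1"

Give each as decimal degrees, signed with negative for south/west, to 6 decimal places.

Point 1:
  φ: 71° + 7/60 + 36/3600 = 71 + 0.116667 + 0.010000 = 71.1266667
  S → negative
  Lon: 49′ + 6.2″ = 49.10333′; 15 + 49.10333/60 = 15.8183889
  hemisphere W, so the sign is −
Point 2:
  φ: 0° + 35/60 + 41.8/3600 = 0 + 0.583333 + 0.011611 = 0.5949444
  S ⇒ negate
  Longitude: 18′ + 5.1″ = 18.08500′; 7 + 18.08500/60 = 7.3014167
  hemisphere W, so the sign is −
Point 3:
  Lat: 59° + 47/60 + 15.4/3600 = 59 + 0.783333 + 0.004278 = 59.7876111
  S → negative
  λ: 6′ + 15.1″ = 6.25167′; 176 + 6.25167/60 = 176.1041944
  E → positive

1. -71.126667, -15.818389
2. -0.594944, -7.301417
3. -59.787611, 176.104194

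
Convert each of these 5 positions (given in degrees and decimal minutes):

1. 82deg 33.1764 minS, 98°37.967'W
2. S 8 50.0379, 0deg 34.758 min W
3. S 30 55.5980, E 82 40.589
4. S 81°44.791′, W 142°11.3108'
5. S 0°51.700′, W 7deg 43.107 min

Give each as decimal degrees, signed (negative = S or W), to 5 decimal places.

1. -82.55294, -98.63278
2. -8.83397, -0.57930
3. -30.92663, 82.67648
4. -81.74652, -142.18851
5. -0.86167, -7.71845

Point 1:
  Latitude: 82 + 33.1764/60 = 82.552940
  S → negative
  Lon: 37.967′ = 0.632783°; total 98.632783
  W → negative
Point 2:
  Latitude: 8 + 50.0379/60 = 8.833965
  S → negative
  Lon: 0 + 34.758/60 = 0.579300
  W ⇒ negate
Point 3:
  Lat: 55.598′ = 0.926633°; total 30.926633
  S ⇒ negate
  λ: 82 + 40.589/60 = 82.676483
  E → positive
Point 4:
  Lat: 44.791′ = 0.746517°; total 81.746517
  S → negative
  Longitude: 11.3108′ = 0.188513°; total 142.188513
  W ⇒ negate
Point 5:
  φ: 51.7′ = 0.861667°; total 0.861667
  hemisphere S, so the sign is −
  λ: 43.107′ = 0.718450°; total 7.718450
  W → negative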